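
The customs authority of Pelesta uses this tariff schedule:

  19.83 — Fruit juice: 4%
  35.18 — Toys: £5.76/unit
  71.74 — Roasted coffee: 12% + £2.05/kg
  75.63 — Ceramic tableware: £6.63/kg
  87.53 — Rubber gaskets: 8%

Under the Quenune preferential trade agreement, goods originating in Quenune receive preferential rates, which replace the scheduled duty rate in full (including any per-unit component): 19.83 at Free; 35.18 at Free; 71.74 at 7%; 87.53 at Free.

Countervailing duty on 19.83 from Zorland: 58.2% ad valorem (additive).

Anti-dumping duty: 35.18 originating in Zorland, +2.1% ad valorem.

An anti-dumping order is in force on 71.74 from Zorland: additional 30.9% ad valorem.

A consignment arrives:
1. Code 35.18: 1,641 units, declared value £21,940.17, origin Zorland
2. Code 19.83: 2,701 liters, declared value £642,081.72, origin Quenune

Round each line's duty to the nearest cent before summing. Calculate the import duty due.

£9,912.90

Line 1 (35.18, Zorland, 1,641 units, £21,940.17):
Base rate for 35.18 is £5.76/unit.
35.18 has an FTA preferential rate, but origin Zorland is not Quenune; base rate stands.
Additional duty on 35.18 from Zorland: +2.1% ad valorem. Applied ad valorem rate = 2.1%.
Duty = £21,940.17 × 2.1% + 1,641 × £5.76 = £9,912.90.
Line 2 (19.83, Quenune, 2,701 liters, £642,081.72):
Base rate for 19.83 is 4%.
Origin Quenune qualifies under the Pelesta–Quenune agreement and 19.83 is covered: preferential rate Free applies instead.
The additional-duty order on 19.83 targets Zorland, not Quenune; it does not apply.
Duty = £642,081.72 × 0% = £0.00.
Total = £9,912.90 + £0.00 = £9,912.90.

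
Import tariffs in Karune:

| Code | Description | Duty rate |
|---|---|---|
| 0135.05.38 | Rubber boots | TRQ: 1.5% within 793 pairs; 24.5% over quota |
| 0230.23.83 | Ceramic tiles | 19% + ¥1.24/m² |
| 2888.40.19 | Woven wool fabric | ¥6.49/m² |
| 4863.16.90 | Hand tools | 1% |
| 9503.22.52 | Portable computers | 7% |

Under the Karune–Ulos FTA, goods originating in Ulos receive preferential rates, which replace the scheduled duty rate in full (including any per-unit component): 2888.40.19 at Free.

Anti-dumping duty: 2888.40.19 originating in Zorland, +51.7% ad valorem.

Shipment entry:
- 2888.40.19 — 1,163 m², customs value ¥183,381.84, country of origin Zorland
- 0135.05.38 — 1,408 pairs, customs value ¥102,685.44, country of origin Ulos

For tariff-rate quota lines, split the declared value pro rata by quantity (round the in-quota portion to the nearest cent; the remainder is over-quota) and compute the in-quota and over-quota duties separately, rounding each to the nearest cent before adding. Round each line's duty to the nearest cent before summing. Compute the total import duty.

Line 1 (2888.40.19, Zorland, 1,163 m², ¥183,381.84):
Base rate for 2888.40.19 is ¥6.49/m².
2888.40.19 has an FTA preferential rate, but origin Zorland is not Ulos; base rate stands.
Additional duty on 2888.40.19 from Zorland: +51.7% ad valorem. Applied ad valorem rate = 51.7%.
Duty = ¥183,381.84 × 51.7% + 1,163 × ¥6.49 = ¥102,356.28.
Line 2 (0135.05.38, Ulos, 1,408 pairs, ¥102,685.44):
Code 0135.05.38 is under a tariff-rate quota (threshold 793 pairs). In-quota: 793 pairs at 1.5%; over-quota: 615 pairs at 24.5%.
Pro-rata value split: in-quota = ¥102,685.44 × 793/1,408 = ¥57,833.49; over-quota = ¥102,685.44 − ¥57,833.49 = ¥44,851.95.
In-quota duty = ¥57,833.49 × 1.5% = ¥867.50. Over-quota duty = ¥44,851.95 × 24.5% = ¥10,988.73.
Line duty = ¥867.50 + ¥10,988.73 = ¥11,856.23.
Total = ¥102,356.28 + ¥11,856.23 = ¥114,212.51.

¥114,212.51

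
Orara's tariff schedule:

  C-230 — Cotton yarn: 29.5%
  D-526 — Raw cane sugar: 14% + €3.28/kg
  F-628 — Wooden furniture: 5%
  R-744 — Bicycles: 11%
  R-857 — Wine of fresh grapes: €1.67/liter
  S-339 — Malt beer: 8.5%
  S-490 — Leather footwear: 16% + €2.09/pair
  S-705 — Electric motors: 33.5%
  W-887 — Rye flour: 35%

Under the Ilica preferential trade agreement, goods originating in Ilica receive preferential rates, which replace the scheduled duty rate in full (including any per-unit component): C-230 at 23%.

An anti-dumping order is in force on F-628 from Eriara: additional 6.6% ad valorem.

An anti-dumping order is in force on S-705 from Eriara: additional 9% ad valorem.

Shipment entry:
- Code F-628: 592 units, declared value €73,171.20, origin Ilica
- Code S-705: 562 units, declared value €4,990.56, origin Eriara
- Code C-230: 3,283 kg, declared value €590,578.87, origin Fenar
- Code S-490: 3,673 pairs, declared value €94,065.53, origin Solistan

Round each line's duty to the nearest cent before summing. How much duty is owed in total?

Line 1 (F-628, Ilica, 592 units, €73,171.20):
Base rate for F-628 is 5%.
Origin Ilica is the FTA partner but F-628 is not on the preference list; base rate stands.
The additional-duty order on F-628 targets Eriara, not Ilica; it does not apply.
Duty = €73,171.20 × 5% = €3,658.56.
Line 2 (S-705, Eriara, 562 units, €4,990.56):
Base rate for S-705 is 33.5%.
Additional duty on S-705 from Eriara: +9%. Applied ad valorem rate: 33.5% + 9% = 42.5%.
Duty = €4,990.56 × 42.5% = €2,120.99.
Line 3 (C-230, Fenar, 3,283 kg, €590,578.87):
Base rate for C-230 is 29.5%.
C-230 has an FTA preferential rate, but origin Fenar is not Ilica; base rate stands.
Duty = €590,578.87 × 29.5% = €174,220.77.
Line 4 (S-490, Solistan, 3,673 pairs, €94,065.53):
Base rate for S-490 is 16% + €2.09/pair.
Duty = €94,065.53 × 16% + 3,673 × €2.09 = €22,727.05.
Total = €3,658.56 + €2,120.99 + €174,220.77 + €22,727.05 = €202,727.37.

€202,727.37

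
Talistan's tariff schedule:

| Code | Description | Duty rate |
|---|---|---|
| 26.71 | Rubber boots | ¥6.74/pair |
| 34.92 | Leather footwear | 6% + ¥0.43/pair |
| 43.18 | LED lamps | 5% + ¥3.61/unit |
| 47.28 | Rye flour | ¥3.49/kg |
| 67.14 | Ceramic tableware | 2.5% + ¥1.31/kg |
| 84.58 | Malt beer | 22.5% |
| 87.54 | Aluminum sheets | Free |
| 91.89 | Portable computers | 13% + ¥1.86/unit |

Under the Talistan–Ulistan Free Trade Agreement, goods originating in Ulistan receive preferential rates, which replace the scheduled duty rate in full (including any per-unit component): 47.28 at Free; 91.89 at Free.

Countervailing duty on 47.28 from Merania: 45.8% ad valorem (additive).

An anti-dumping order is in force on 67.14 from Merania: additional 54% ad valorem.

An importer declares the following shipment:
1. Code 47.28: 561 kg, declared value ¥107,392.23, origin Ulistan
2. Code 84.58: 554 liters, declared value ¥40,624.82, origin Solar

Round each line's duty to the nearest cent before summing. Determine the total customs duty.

¥9,140.58

Line 1 (47.28, Ulistan, 561 kg, ¥107,392.23):
Base rate for 47.28 is ¥3.49/kg.
Origin Ulistan qualifies under the Talistan–Ulistan agreement and 47.28 is covered: preferential rate Free applies instead.
The additional-duty order on 47.28 targets Merania, not Ulistan; it does not apply.
Duty = ¥107,392.23 × 0% = ¥0.00.
Line 2 (84.58, Solar, 554 liters, ¥40,624.82):
Base rate for 84.58 is 22.5%.
Duty = ¥40,624.82 × 22.5% = ¥9,140.58.
Total = ¥0.00 + ¥9,140.58 = ¥9,140.58.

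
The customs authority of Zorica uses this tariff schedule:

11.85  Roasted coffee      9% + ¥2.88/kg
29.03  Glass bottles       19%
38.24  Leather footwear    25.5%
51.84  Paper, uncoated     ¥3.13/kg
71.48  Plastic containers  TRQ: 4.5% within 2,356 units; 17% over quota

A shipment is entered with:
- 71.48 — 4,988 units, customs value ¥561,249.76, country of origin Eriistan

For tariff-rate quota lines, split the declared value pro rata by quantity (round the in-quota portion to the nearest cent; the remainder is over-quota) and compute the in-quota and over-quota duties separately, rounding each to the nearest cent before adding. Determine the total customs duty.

¥62,275.32

Line 1 (71.48, Eriistan, 4,988 units, ¥561,249.76):
Code 71.48 is under a tariff-rate quota (threshold 2,356 units). In-quota: 2,356 units at 4.5%; over-quota: 2,632 units at 17%.
Pro-rata value split: in-quota = ¥561,249.76 × 2,356/4,988 = ¥265,097.12; over-quota = ¥561,249.76 − ¥265,097.12 = ¥296,152.64.
In-quota duty = ¥265,097.12 × 4.5% = ¥11,929.37. Over-quota duty = ¥296,152.64 × 17% = ¥50,345.95.
Line duty = ¥11,929.37 + ¥50,345.95 = ¥62,275.32.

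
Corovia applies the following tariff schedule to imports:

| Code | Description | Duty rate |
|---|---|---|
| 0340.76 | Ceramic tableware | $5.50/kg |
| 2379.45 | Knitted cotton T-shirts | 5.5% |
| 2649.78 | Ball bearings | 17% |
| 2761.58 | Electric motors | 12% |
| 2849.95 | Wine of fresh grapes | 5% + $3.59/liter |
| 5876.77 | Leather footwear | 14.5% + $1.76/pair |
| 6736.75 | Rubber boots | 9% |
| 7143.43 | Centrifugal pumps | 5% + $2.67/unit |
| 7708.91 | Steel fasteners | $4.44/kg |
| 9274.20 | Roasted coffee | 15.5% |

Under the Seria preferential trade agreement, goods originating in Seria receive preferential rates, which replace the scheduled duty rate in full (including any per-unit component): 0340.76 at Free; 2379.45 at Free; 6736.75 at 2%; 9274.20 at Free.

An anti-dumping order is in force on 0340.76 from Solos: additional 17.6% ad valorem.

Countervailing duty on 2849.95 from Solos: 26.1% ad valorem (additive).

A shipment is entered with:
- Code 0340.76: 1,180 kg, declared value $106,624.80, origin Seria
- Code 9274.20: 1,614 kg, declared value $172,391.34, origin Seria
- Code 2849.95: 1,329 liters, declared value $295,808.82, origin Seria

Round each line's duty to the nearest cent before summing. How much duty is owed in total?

$19,561.55

Line 1 (0340.76, Seria, 1,180 kg, $106,624.80):
Base rate for 0340.76 is $5.50/kg.
Origin Seria qualifies under the Corovia–Seria agreement and 0340.76 is covered: preferential rate Free applies instead.
The additional-duty order on 0340.76 targets Solos, not Seria; it does not apply.
Duty = $106,624.80 × 0% = $0.00.
Line 2 (9274.20, Seria, 1,614 kg, $172,391.34):
Base rate for 9274.20 is 15.5%.
Origin Seria qualifies under the Corovia–Seria agreement and 9274.20 is covered: preferential rate Free applies instead.
Duty = $172,391.34 × 0% = $0.00.
Line 3 (2849.95, Seria, 1,329 liters, $295,808.82):
Base rate for 2849.95 is 5% + $3.59/liter.
Origin Seria is the FTA partner but 2849.95 is not on the preference list; base rate stands.
The additional-duty order on 2849.95 targets Solos, not Seria; it does not apply.
Duty = $295,808.82 × 5% + 1,329 × $3.59 = $19,561.55.
Total = $0.00 + $0.00 + $19,561.55 = $19,561.55.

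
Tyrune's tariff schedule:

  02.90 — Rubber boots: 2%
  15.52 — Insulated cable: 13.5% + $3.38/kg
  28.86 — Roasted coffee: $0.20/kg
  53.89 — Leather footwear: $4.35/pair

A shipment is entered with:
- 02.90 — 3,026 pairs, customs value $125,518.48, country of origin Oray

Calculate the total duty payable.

$2,510.37

Line 1 (02.90, Oray, 3,026 pairs, $125,518.48):
Base rate for 02.90 is 2%.
Duty = $125,518.48 × 2% = $2,510.37.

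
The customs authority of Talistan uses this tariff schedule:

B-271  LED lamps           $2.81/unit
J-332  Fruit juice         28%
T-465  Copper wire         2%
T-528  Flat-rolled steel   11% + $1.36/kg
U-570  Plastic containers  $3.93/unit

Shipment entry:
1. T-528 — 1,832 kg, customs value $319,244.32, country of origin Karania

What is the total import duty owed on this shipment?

$37,608.40

Line 1 (T-528, Karania, 1,832 kg, $319,244.32):
Base rate for T-528 is 11% + $1.36/kg.
Duty = $319,244.32 × 11% + 1,832 × $1.36 = $37,608.40.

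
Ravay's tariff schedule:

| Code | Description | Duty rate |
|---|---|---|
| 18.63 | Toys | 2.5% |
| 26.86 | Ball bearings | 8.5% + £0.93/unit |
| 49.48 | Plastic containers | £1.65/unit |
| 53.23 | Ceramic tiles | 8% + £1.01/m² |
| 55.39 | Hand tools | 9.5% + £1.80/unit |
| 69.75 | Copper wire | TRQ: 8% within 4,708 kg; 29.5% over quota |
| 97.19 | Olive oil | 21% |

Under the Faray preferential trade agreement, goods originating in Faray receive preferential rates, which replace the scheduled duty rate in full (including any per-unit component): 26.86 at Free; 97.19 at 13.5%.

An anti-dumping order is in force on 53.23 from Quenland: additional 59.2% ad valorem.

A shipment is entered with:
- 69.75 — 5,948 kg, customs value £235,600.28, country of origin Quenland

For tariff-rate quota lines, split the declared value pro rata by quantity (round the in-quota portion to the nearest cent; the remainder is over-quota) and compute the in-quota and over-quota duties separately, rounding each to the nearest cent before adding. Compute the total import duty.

£29,408.05

Line 1 (69.75, Quenland, 5,948 kg, £235,600.28):
Code 69.75 is under a tariff-rate quota (threshold 4,708 kg). In-quota: 4,708 kg at 8%; over-quota: 1,240 kg at 29.5%.
Pro-rata value split: in-quota = £235,600.28 × 4,708/5,948 = £186,483.88; over-quota = £235,600.28 − £186,483.88 = £49,116.40.
In-quota duty = £186,483.88 × 8% = £14,918.71. Over-quota duty = £49,116.40 × 29.5% = £14,489.34.
Line duty = £14,918.71 + £14,489.34 = £29,408.05.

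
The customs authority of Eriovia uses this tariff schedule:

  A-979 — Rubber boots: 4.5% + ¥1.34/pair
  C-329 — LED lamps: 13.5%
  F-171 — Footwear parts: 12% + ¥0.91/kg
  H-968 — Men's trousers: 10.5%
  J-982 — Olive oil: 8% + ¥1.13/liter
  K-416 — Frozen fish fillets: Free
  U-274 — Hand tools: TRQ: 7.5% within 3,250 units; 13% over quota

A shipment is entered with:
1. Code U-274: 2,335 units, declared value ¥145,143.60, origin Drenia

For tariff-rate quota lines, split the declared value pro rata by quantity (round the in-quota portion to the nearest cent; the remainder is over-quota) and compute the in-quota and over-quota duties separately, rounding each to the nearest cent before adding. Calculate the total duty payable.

¥10,885.77

Line 1 (U-274, Drenia, 2,335 units, ¥145,143.60):
Code U-274 is under a tariff-rate quota (threshold 3,250 units). Quantity 2,335 units is within the quota, so the in-quota rate 7.5% applies to the full value.
Duty = ¥145,143.60 × 7.5% = ¥10,885.77.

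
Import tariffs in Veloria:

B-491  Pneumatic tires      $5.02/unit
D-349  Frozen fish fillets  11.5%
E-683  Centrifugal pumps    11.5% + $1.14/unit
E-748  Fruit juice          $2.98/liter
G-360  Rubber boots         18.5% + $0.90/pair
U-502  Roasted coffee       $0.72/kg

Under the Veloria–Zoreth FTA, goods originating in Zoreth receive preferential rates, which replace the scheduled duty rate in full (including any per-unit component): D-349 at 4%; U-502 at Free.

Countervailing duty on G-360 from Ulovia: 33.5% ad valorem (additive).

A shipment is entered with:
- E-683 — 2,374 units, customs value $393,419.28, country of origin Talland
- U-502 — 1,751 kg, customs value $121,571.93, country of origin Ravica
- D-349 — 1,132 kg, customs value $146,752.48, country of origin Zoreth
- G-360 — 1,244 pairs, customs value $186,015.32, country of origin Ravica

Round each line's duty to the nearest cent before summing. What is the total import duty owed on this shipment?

$90,612.83

Line 1 (E-683, Talland, 2,374 units, $393,419.28):
Base rate for E-683 is 11.5% + $1.14/unit.
Duty = $393,419.28 × 11.5% + 2,374 × $1.14 = $47,949.58.
Line 2 (U-502, Ravica, 1,751 kg, $121,571.93):
Base rate for U-502 is $0.72/kg.
U-502 has an FTA preferential rate, but origin Ravica is not Zoreth; base rate stands.
Duty = 1,751 × $0.72 = $1,260.72.
Line 3 (D-349, Zoreth, 1,132 kg, $146,752.48):
Base rate for D-349 is 11.5%.
Origin Zoreth qualifies under the Veloria–Zoreth agreement and D-349 is covered: preferential rate 4% applies instead.
Duty = $146,752.48 × 4% = $5,870.10.
Line 4 (G-360, Ravica, 1,244 pairs, $186,015.32):
Base rate for G-360 is 18.5% + $0.90/pair.
The additional-duty order on G-360 targets Ulovia, not Ravica; it does not apply.
Duty = $186,015.32 × 18.5% + 1,244 × $0.90 = $35,532.43.
Total = $47,949.58 + $1,260.72 + $5,870.10 + $35,532.43 = $90,612.83.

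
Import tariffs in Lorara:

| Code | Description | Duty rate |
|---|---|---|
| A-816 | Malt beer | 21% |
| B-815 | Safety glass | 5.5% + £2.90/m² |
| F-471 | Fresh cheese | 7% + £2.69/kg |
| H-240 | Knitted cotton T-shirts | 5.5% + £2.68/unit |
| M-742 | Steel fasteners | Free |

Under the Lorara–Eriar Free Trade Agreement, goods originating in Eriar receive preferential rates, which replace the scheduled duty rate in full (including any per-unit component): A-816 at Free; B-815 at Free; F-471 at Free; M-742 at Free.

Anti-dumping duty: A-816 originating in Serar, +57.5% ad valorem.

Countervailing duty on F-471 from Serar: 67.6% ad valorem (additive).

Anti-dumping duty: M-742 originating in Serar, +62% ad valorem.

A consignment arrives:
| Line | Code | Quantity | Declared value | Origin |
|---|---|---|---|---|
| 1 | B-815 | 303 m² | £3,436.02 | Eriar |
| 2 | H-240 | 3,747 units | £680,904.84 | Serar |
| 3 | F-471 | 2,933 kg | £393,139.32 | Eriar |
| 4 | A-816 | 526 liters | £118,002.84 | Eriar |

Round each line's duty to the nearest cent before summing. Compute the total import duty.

Line 1 (B-815, Eriar, 303 m², £3,436.02):
Base rate for B-815 is 5.5% + £2.90/m².
Origin Eriar qualifies under the Lorara–Eriar agreement and B-815 is covered: preferential rate Free applies instead.
Duty = £3,436.02 × 0% = £0.00.
Line 2 (H-240, Serar, 3,747 units, £680,904.84):
Base rate for H-240 is 5.5% + £2.68/unit.
Duty = £680,904.84 × 5.5% + 3,747 × £2.68 = £47,491.73.
Line 3 (F-471, Eriar, 2,933 kg, £393,139.32):
Base rate for F-471 is 7% + £2.69/kg.
Origin Eriar qualifies under the Lorara–Eriar agreement and F-471 is covered: preferential rate Free applies instead.
The additional-duty order on F-471 targets Serar, not Eriar; it does not apply.
Duty = £393,139.32 × 0% = £0.00.
Line 4 (A-816, Eriar, 526 liters, £118,002.84):
Base rate for A-816 is 21%.
Origin Eriar qualifies under the Lorara–Eriar agreement and A-816 is covered: preferential rate Free applies instead.
The additional-duty order on A-816 targets Serar, not Eriar; it does not apply.
Duty = £118,002.84 × 0% = £0.00.
Total = £0.00 + £47,491.73 + £0.00 + £0.00 = £47,491.73.

£47,491.73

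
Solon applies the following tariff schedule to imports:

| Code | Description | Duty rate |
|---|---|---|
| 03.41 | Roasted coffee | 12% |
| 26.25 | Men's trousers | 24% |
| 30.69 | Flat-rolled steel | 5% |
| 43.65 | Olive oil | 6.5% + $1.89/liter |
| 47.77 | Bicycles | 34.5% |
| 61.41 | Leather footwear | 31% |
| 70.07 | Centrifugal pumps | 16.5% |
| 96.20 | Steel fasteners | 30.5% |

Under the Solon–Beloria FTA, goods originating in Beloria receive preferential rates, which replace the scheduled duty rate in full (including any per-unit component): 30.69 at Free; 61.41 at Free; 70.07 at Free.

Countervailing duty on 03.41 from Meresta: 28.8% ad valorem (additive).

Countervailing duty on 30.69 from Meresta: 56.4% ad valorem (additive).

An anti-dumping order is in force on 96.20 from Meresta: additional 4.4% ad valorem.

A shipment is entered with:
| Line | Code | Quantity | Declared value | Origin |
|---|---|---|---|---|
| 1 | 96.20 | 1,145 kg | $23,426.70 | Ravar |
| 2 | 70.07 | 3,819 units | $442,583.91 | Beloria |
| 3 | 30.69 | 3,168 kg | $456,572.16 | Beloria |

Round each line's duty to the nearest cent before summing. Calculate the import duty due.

$7,145.14

Line 1 (96.20, Ravar, 1,145 kg, $23,426.70):
Base rate for 96.20 is 30.5%.
The additional-duty order on 96.20 targets Meresta, not Ravar; it does not apply.
Duty = $23,426.70 × 30.5% = $7,145.14.
Line 2 (70.07, Beloria, 3,819 units, $442,583.91):
Base rate for 70.07 is 16.5%.
Origin Beloria qualifies under the Solon–Beloria agreement and 70.07 is covered: preferential rate Free applies instead.
Duty = $442,583.91 × 0% = $0.00.
Line 3 (30.69, Beloria, 3,168 kg, $456,572.16):
Base rate for 30.69 is 5%.
Origin Beloria qualifies under the Solon–Beloria agreement and 30.69 is covered: preferential rate Free applies instead.
The additional-duty order on 30.69 targets Meresta, not Beloria; it does not apply.
Duty = $456,572.16 × 0% = $0.00.
Total = $7,145.14 + $0.00 + $0.00 = $7,145.14.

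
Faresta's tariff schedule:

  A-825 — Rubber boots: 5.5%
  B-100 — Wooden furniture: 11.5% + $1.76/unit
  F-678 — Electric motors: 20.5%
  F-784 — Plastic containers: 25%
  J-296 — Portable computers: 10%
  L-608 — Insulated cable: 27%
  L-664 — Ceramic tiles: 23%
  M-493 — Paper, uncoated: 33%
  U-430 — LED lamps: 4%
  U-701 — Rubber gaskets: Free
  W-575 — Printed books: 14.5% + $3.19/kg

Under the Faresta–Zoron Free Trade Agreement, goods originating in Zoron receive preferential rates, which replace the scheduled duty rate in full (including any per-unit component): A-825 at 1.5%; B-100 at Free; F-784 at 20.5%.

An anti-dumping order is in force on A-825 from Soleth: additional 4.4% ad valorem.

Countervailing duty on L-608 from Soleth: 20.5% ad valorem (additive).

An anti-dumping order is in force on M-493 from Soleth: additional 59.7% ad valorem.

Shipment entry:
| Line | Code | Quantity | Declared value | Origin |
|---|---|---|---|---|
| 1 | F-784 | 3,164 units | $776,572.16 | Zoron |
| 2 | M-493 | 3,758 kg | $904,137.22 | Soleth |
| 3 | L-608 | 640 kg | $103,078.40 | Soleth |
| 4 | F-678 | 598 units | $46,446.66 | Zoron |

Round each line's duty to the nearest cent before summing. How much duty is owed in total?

Line 1 (F-784, Zoron, 3,164 units, $776,572.16):
Base rate for F-784 is 25%.
Origin Zoron qualifies under the Faresta–Zoron agreement and F-784 is covered: preferential rate 20.5% applies instead.
Duty = $776,572.16 × 20.5% = $159,197.29.
Line 2 (M-493, Soleth, 3,758 kg, $904,137.22):
Base rate for M-493 is 33%.
Additional duty on M-493 from Soleth: +59.7%. Applied ad valorem rate: 33% + 59.7% = 92.7%.
Duty = $904,137.22 × 92.7% = $838,135.20.
Line 3 (L-608, Soleth, 640 kg, $103,078.40):
Base rate for L-608 is 27%.
Additional duty on L-608 from Soleth: +20.5%. Applied ad valorem rate: 27% + 20.5% = 47.5%.
Duty = $103,078.40 × 47.5% = $48,962.24.
Line 4 (F-678, Zoron, 598 units, $46,446.66):
Base rate for F-678 is 20.5%.
Origin Zoron is the FTA partner but F-678 is not on the preference list; base rate stands.
Duty = $46,446.66 × 20.5% = $9,521.57.
Total = $159,197.29 + $838,135.20 + $48,962.24 + $9,521.57 = $1,055,816.30.

$1,055,816.30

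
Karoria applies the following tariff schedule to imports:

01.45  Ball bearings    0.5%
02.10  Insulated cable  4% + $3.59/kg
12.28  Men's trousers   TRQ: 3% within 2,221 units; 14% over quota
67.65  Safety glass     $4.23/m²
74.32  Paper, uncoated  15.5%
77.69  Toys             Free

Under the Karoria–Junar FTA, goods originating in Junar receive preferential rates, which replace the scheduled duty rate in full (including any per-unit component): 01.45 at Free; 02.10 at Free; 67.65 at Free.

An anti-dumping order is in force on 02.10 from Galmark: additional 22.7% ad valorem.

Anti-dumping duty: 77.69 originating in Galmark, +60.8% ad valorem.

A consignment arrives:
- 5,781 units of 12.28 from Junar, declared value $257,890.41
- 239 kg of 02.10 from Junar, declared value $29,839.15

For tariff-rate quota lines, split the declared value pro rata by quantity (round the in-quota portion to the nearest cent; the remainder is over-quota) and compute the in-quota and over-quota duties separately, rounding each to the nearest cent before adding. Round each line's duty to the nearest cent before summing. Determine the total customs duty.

$25,205.98

Line 1 (12.28, Junar, 5,781 units, $257,890.41):
Code 12.28 is under a tariff-rate quota (threshold 2,221 units). In-quota: 2,221 units at 3%; over-quota: 3,560 units at 14%.
Pro-rata value split: in-quota = $257,890.41 × 2,221/5,781 = $99,078.81; over-quota = $257,890.41 − $99,078.81 = $158,811.60.
In-quota duty = $99,078.81 × 3% = $2,972.36. Over-quota duty = $158,811.60 × 14% = $22,233.62.
Line duty = $2,972.36 + $22,233.62 = $25,205.98.
Line 2 (02.10, Junar, 239 kg, $29,839.15):
Base rate for 02.10 is 4% + $3.59/kg.
Origin Junar qualifies under the Karoria–Junar agreement and 02.10 is covered: preferential rate Free applies instead.
The additional-duty order on 02.10 targets Galmark, not Junar; it does not apply.
Duty = $29,839.15 × 0% = $0.00.
Total = $25,205.98 + $0.00 = $25,205.98.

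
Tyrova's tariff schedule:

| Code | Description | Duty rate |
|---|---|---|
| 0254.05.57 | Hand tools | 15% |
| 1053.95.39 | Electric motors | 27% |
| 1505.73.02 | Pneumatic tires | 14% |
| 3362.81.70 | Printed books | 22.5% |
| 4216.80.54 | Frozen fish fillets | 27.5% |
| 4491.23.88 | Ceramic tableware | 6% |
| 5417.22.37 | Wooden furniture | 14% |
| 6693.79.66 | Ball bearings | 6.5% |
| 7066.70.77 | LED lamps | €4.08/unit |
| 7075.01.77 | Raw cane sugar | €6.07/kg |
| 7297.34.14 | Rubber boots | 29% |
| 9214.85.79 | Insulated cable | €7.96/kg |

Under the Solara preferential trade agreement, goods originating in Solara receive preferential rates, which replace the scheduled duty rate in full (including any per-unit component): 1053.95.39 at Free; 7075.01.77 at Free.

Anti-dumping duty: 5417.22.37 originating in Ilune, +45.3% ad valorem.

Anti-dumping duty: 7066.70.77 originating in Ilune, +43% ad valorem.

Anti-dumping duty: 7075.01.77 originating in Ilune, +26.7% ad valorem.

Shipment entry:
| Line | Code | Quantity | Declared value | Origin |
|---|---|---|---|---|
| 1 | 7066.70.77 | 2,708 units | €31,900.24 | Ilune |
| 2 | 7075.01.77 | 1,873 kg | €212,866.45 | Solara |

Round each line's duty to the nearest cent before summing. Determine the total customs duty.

€24,765.74

Line 1 (7066.70.77, Ilune, 2,708 units, €31,900.24):
Base rate for 7066.70.77 is €4.08/unit.
Additional duty on 7066.70.77 from Ilune: +43% ad valorem. Applied ad valorem rate = 43%.
Duty = €31,900.24 × 43% + 2,708 × €4.08 = €24,765.74.
Line 2 (7075.01.77, Solara, 1,873 kg, €212,866.45):
Base rate for 7075.01.77 is €6.07/kg.
Origin Solara qualifies under the Tyrova–Solara agreement and 7075.01.77 is covered: preferential rate Free applies instead.
The additional-duty order on 7075.01.77 targets Ilune, not Solara; it does not apply.
Duty = €212,866.45 × 0% = €0.00.
Total = €24,765.74 + €0.00 = €24,765.74.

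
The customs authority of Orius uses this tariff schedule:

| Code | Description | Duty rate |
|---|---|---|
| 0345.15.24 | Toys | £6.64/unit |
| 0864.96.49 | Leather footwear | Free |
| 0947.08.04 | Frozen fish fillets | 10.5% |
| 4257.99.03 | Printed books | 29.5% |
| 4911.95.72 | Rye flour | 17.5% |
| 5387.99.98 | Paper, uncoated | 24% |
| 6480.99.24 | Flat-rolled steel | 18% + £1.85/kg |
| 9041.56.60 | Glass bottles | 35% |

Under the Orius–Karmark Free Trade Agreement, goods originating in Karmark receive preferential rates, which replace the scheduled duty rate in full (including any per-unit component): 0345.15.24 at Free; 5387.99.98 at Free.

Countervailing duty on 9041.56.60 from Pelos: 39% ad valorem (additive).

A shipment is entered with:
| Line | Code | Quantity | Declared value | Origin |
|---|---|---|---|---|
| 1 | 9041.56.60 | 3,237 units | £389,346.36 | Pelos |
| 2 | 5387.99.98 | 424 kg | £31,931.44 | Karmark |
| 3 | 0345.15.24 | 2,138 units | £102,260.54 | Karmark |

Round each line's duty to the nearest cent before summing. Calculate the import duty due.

Line 1 (9041.56.60, Pelos, 3,237 units, £389,346.36):
Base rate for 9041.56.60 is 35%.
Additional duty on 9041.56.60 from Pelos: +39%. Applied ad valorem rate: 35% + 39% = 74%.
Duty = £389,346.36 × 74% = £288,116.31.
Line 2 (5387.99.98, Karmark, 424 kg, £31,931.44):
Base rate for 5387.99.98 is 24%.
Origin Karmark qualifies under the Orius–Karmark agreement and 5387.99.98 is covered: preferential rate Free applies instead.
Duty = £31,931.44 × 0% = £0.00.
Line 3 (0345.15.24, Karmark, 2,138 units, £102,260.54):
Base rate for 0345.15.24 is £6.64/unit.
Origin Karmark qualifies under the Orius–Karmark agreement and 0345.15.24 is covered: preferential rate Free applies instead.
Duty = £102,260.54 × 0% = £0.00.
Total = £288,116.31 + £0.00 + £0.00 = £288,116.31.

£288,116.31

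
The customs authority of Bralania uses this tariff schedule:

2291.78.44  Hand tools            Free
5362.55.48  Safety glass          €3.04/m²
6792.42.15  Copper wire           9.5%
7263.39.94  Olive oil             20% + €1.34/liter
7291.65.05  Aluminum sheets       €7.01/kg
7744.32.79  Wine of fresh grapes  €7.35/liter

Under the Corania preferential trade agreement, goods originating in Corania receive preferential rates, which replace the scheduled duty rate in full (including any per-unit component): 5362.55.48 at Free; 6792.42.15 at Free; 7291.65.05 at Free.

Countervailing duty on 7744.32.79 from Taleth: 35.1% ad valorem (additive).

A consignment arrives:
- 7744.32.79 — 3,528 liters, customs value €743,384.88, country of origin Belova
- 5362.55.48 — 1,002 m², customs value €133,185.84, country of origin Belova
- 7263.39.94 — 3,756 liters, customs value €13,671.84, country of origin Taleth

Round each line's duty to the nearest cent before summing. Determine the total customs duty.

Line 1 (7744.32.79, Belova, 3,528 liters, €743,384.88):
Base rate for 7744.32.79 is €7.35/liter.
The additional-duty order on 7744.32.79 targets Taleth, not Belova; it does not apply.
Duty = 3,528 × €7.35 = €25,930.80.
Line 2 (5362.55.48, Belova, 1,002 m², €133,185.84):
Base rate for 5362.55.48 is €3.04/m².
5362.55.48 has an FTA preferential rate, but origin Belova is not Corania; base rate stands.
Duty = 1,002 × €3.04 = €3,046.08.
Line 3 (7263.39.94, Taleth, 3,756 liters, €13,671.84):
Base rate for 7263.39.94 is 20% + €1.34/liter.
Duty = €13,671.84 × 20% + 3,756 × €1.34 = €7,767.41.
Total = €25,930.80 + €3,046.08 + €7,767.41 = €36,744.29.

€36,744.29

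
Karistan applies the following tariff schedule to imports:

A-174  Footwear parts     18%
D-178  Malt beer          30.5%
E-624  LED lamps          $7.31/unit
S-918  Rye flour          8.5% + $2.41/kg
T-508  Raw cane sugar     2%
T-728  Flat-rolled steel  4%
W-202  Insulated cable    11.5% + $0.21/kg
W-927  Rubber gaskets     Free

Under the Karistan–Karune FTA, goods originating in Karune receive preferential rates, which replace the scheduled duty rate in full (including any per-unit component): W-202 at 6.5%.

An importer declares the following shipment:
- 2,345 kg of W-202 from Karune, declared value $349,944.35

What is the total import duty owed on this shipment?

Line 1 (W-202, Karune, 2,345 kg, $349,944.35):
Base rate for W-202 is 11.5% + $0.21/kg.
Origin Karune qualifies under the Karistan–Karune agreement and W-202 is covered: preferential rate 6.5% applies instead.
Duty = $349,944.35 × 6.5% = $22,746.38.

$22,746.38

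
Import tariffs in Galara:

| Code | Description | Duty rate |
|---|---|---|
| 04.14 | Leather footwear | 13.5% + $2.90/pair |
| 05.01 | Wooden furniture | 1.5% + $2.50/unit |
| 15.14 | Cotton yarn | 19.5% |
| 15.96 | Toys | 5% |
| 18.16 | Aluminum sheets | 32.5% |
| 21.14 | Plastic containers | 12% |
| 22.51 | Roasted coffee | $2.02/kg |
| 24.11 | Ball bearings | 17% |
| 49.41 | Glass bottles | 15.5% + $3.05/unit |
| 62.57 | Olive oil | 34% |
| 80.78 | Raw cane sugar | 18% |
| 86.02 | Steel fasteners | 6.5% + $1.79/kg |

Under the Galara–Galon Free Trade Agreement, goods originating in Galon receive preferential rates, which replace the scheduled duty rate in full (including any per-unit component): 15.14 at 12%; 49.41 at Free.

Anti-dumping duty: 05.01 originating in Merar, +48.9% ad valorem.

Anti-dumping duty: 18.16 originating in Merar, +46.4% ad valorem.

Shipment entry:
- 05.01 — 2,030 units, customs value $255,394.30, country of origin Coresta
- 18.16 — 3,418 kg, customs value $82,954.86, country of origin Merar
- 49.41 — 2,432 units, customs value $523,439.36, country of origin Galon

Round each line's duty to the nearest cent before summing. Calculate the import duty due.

$74,357.29

Line 1 (05.01, Coresta, 2,030 units, $255,394.30):
Base rate for 05.01 is 1.5% + $2.50/unit.
The additional-duty order on 05.01 targets Merar, not Coresta; it does not apply.
Duty = $255,394.30 × 1.5% + 2,030 × $2.50 = $8,905.91.
Line 2 (18.16, Merar, 3,418 kg, $82,954.86):
Base rate for 18.16 is 32.5%.
Additional duty on 18.16 from Merar: +46.4%. Applied ad valorem rate: 32.5% + 46.4% = 78.9%.
Duty = $82,954.86 × 78.9% = $65,451.38.
Line 3 (49.41, Galon, 2,432 units, $523,439.36):
Base rate for 49.41 is 15.5% + $3.05/unit.
Origin Galon qualifies under the Galara–Galon agreement and 49.41 is covered: preferential rate Free applies instead.
Duty = $523,439.36 × 0% = $0.00.
Total = $8,905.91 + $65,451.38 + $0.00 = $74,357.29.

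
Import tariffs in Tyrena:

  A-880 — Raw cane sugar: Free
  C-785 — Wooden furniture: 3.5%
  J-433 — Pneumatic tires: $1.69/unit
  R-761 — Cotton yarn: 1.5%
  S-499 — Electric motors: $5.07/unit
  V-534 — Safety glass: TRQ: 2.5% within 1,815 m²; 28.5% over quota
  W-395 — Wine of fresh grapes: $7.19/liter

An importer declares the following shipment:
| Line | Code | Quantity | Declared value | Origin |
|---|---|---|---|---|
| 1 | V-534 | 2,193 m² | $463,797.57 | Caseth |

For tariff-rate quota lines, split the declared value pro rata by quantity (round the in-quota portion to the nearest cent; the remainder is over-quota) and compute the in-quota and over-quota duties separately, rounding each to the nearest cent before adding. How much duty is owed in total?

$32,380.18

Line 1 (V-534, Caseth, 2,193 m², $463,797.57):
Code V-534 is under a tariff-rate quota (threshold 1,815 m²). In-quota: 1,815 m² at 2.5%; over-quota: 378 m² at 28.5%.
Pro-rata value split: in-quota = $463,797.57 × 1,815/2,193 = $383,854.35; over-quota = $463,797.57 − $383,854.35 = $79,943.22.
In-quota duty = $383,854.35 × 2.5% = $9,596.36. Over-quota duty = $79,943.22 × 28.5% = $22,783.82.
Line duty = $9,596.36 + $22,783.82 = $32,380.18.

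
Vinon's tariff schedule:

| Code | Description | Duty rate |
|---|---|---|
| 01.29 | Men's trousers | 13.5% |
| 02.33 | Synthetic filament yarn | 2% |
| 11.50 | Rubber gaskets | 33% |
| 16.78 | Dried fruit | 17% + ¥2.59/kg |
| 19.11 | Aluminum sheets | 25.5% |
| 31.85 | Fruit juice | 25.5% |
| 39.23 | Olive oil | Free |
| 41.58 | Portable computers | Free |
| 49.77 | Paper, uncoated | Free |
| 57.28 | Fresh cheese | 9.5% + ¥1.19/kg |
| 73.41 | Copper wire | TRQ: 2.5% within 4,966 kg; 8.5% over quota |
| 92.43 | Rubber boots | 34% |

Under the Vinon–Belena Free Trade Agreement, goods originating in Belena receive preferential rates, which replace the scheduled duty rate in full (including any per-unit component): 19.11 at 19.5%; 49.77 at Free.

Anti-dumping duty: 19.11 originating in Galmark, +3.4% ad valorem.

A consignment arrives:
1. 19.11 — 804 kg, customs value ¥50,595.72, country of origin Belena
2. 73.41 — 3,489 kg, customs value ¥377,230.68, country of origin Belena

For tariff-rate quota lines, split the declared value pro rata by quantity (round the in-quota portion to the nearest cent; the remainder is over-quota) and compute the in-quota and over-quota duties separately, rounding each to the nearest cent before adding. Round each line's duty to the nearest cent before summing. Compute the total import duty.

¥19,296.94

Line 1 (19.11, Belena, 804 kg, ¥50,595.72):
Base rate for 19.11 is 25.5%.
Origin Belena qualifies under the Vinon–Belena agreement and 19.11 is covered: preferential rate 19.5% applies instead.
The additional-duty order on 19.11 targets Galmark, not Belena; it does not apply.
Duty = ¥50,595.72 × 19.5% = ¥9,866.17.
Line 2 (73.41, Belena, 3,489 kg, ¥377,230.68):
Code 73.41 is under a tariff-rate quota (threshold 4,966 kg). Quantity 3,489 kg is within the quota, so the in-quota rate 2.5% applies to the full value.
Duty = ¥377,230.68 × 2.5% = ¥9,430.77.
Total = ¥9,866.17 + ¥9,430.77 = ¥19,296.94.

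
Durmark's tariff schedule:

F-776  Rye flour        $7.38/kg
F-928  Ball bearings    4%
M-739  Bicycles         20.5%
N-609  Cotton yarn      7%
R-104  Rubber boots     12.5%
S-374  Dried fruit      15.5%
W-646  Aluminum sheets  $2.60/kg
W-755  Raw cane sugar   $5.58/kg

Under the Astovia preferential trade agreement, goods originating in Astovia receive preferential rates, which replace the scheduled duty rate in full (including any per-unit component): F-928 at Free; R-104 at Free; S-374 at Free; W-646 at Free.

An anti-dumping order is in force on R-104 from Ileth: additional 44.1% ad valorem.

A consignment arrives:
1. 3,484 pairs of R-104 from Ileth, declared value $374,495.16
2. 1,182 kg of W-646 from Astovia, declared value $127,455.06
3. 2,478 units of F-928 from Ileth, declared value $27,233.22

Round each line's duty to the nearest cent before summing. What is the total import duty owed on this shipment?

Line 1 (R-104, Ileth, 3,484 pairs, $374,495.16):
Base rate for R-104 is 12.5%.
R-104 has an FTA preferential rate, but origin Ileth is not Astovia; base rate stands.
Additional duty on R-104 from Ileth: +44.1%. Applied ad valorem rate: 12.5% + 44.1% = 56.6%.
Duty = $374,495.16 × 56.6% = $211,964.26.
Line 2 (W-646, Astovia, 1,182 kg, $127,455.06):
Base rate for W-646 is $2.60/kg.
Origin Astovia qualifies under the Durmark–Astovia agreement and W-646 is covered: preferential rate Free applies instead.
Duty = $127,455.06 × 0% = $0.00.
Line 3 (F-928, Ileth, 2,478 units, $27,233.22):
Base rate for F-928 is 4%.
F-928 has an FTA preferential rate, but origin Ileth is not Astovia; base rate stands.
Duty = $27,233.22 × 4% = $1,089.33.
Total = $211,964.26 + $0.00 + $1,089.33 = $213,053.59.

$213,053.59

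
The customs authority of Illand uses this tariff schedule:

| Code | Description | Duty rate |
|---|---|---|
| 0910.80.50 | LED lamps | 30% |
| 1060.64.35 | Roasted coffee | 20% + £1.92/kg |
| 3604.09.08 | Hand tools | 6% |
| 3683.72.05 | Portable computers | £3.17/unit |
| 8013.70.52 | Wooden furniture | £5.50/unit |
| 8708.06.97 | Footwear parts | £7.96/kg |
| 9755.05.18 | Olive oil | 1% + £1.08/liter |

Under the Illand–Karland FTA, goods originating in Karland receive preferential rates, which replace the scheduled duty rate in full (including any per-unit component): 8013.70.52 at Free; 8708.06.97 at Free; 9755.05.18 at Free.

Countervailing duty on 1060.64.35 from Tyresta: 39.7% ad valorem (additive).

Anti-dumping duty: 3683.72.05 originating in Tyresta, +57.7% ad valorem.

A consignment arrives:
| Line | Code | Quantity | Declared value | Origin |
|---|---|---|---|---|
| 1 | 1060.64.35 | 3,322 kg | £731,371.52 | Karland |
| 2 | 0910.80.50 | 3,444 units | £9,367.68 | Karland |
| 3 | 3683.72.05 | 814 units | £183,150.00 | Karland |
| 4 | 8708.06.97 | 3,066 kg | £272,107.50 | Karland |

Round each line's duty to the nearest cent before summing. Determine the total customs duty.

Line 1 (1060.64.35, Karland, 3,322 kg, £731,371.52):
Base rate for 1060.64.35 is 20% + £1.92/kg.
Origin Karland is the FTA partner but 1060.64.35 is not on the preference list; base rate stands.
The additional-duty order on 1060.64.35 targets Tyresta, not Karland; it does not apply.
Duty = £731,371.52 × 20% + 3,322 × £1.92 = £152,652.54.
Line 2 (0910.80.50, Karland, 3,444 units, £9,367.68):
Base rate for 0910.80.50 is 30%.
Origin Karland is the FTA partner but 0910.80.50 is not on the preference list; base rate stands.
Duty = £9,367.68 × 30% = £2,810.30.
Line 3 (3683.72.05, Karland, 814 units, £183,150.00):
Base rate for 3683.72.05 is £3.17/unit.
Origin Karland is the FTA partner but 3683.72.05 is not on the preference list; base rate stands.
The additional-duty order on 3683.72.05 targets Tyresta, not Karland; it does not apply.
Duty = 814 × £3.17 = £2,580.38.
Line 4 (8708.06.97, Karland, 3,066 kg, £272,107.50):
Base rate for 8708.06.97 is £7.96/kg.
Origin Karland qualifies under the Illand–Karland agreement and 8708.06.97 is covered: preferential rate Free applies instead.
Duty = £272,107.50 × 0% = £0.00.
Total = £152,652.54 + £2,810.30 + £2,580.38 + £0.00 = £158,043.22.

£158,043.22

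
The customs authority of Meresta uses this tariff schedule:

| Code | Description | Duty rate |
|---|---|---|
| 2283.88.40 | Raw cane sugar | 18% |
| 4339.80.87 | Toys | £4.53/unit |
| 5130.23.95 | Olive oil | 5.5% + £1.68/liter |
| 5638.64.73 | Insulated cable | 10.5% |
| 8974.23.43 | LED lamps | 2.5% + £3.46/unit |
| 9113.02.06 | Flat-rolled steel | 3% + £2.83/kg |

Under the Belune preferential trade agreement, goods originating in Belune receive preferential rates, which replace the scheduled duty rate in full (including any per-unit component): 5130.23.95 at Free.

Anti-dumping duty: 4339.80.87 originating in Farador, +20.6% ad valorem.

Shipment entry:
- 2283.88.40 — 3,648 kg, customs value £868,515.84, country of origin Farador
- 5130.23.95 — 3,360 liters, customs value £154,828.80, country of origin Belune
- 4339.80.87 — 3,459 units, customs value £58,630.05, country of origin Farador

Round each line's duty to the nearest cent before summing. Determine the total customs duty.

£184,079.91

Line 1 (2283.88.40, Farador, 3,648 kg, £868,515.84):
Base rate for 2283.88.40 is 18%.
Duty = £868,515.84 × 18% = £156,332.85.
Line 2 (5130.23.95, Belune, 3,360 liters, £154,828.80):
Base rate for 5130.23.95 is 5.5% + £1.68/liter.
Origin Belune qualifies under the Meresta–Belune agreement and 5130.23.95 is covered: preferential rate Free applies instead.
Duty = £154,828.80 × 0% = £0.00.
Line 3 (4339.80.87, Farador, 3,459 units, £58,630.05):
Base rate for 4339.80.87 is £4.53/unit.
Additional duty on 4339.80.87 from Farador: +20.6% ad valorem. Applied ad valorem rate = 20.6%.
Duty = £58,630.05 × 20.6% + 3,459 × £4.53 = £27,747.06.
Total = £156,332.85 + £0.00 + £27,747.06 = £184,079.91.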